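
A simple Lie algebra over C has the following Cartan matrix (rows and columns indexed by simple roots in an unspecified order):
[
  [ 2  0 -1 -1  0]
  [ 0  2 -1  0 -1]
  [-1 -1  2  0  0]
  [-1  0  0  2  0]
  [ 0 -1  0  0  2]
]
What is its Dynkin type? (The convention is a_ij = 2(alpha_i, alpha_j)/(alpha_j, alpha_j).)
A_5 (sl(6))

The matrix has rank 5 with 2's on the diagonal. Reading the off-diagonal entries as Dynkin edges (a single edge where a_ij = a_ji = -1; a double or triple edge where a_ij * a_ji = 2 or 3), the diagram is a chain of 5 nodes with single edges (A_5). One simple-root ordering that puts it in standard form is (alpha_5, alpha_2, alpha_3, alpha_1, alpha_4). So the algebra is type A_5, i.e. sl(6).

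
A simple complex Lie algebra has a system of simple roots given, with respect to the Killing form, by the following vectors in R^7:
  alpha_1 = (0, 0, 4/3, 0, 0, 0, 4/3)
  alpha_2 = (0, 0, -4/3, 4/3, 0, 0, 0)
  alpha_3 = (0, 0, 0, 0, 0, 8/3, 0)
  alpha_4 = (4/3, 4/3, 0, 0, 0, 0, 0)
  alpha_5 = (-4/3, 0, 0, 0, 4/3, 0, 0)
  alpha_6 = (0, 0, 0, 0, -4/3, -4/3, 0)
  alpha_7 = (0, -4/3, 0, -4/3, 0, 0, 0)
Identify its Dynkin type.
Compute the Cartan integers a_ij = 2(alpha_i, alpha_j)/(alpha_j, alpha_j); the resulting 7x7 Cartan matrix is
[[2, -1, 0, 0, 0, 0, 0], [-1, 2, 0, 0, 0, 0, -1], [0, 0, 2, 0, 0, -2, 0], [0, 0, 0, 2, -1, 0, -1], [0, 0, 0, -1, 2, -1, 0], [0, 0, -1, 0, -1, 2, 0], [0, -1, 0, -1, 0, 0, 2]].
The roots have two lengths (squared-length ratio 2:1); the short ones are alpha_{1,2,4,5,6,7}. The associated Dynkin diagram is a chain of 7 nodes with a double edge at one end; the terminal node there is the unique long simple root (C_7), so the type is C_7 (the algebra sp(14)).

C_7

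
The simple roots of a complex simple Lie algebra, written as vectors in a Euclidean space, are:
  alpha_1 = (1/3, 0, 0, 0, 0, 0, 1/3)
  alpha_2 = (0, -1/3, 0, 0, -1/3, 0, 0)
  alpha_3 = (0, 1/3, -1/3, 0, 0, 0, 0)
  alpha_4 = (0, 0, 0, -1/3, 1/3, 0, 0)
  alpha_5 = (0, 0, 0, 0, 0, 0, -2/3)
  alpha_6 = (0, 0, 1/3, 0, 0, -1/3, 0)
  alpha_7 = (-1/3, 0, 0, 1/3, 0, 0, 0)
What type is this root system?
C_7 (sp(14))

Compute the Cartan integers a_ij = 2(alpha_i, alpha_j)/(alpha_j, alpha_j); the resulting 7x7 Cartan matrix is
[[2, 0, 0, 0, -1, 0, -1], [0, 2, -1, -1, 0, 0, 0], [0, -1, 2, 0, 0, -1, 0], [0, -1, 0, 2, 0, 0, -1], [-2, 0, 0, 0, 2, 0, 0], [0, 0, -1, 0, 0, 2, 0], [-1, 0, 0, -1, 0, 0, 2]].
The roots have two lengths (squared-length ratio 2:1); the short ones are alpha_{1,2,3,4,6,7}. The associated Dynkin diagram is a chain of 7 nodes with a double edge at one end; the terminal node there is the unique long simple root (C_7), so the type is C_7 (the algebra sp(14)).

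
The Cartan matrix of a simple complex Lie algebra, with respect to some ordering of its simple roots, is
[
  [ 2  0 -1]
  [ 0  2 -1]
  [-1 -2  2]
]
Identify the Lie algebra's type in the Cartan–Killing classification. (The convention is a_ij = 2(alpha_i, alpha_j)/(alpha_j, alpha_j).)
type B_3

The matrix has rank 3 with 2's on the diagonal. Reading the off-diagonal entries as Dynkin edges (a single edge where a_ij = a_ji = -1; a double or triple edge where a_ij * a_ji = 2 or 3), the diagram is a chain of 3 nodes with a double edge at one end; the terminal node there is the unique short simple root (B_3). One simple-root ordering that puts it in standard form is (alpha_1, alpha_3, alpha_2). So the algebra is type B_3, i.e. so(7).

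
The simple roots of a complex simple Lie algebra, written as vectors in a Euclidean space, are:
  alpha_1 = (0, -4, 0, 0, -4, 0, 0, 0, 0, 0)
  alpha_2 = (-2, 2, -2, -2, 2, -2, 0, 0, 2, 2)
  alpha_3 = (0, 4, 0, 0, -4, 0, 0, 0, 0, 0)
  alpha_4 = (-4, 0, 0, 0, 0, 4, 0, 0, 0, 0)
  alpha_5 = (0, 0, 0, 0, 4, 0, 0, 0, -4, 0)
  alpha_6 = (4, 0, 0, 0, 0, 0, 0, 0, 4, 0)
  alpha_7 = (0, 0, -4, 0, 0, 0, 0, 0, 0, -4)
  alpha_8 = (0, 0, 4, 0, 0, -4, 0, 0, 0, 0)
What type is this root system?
type E_8

Compute the Cartan integers a_ij = 2(alpha_i, alpha_j)/(alpha_j, alpha_j); the resulting 8x8 Cartan matrix is
[[2, -1, 0, 0, -1, 0, 0, 0], [-1, 2, 0, 0, 0, 0, 0, 0], [0, 0, 2, 0, -1, 0, 0, 0], [0, 0, 0, 2, 0, -1, 0, -1], [-1, 0, -1, 0, 2, -1, 0, 0], [0, 0, 0, -1, -1, 2, 0, 0], [0, 0, 0, 0, 0, 0, 2, -1], [0, 0, 0, -1, 0, 0, -1, 2]].
All simple roots have the same length, so the diagram is simply laced. The associated Dynkin diagram is a chain of 7 nodes with one extra node attached to the third node from one end (E_8), so the type is E_8.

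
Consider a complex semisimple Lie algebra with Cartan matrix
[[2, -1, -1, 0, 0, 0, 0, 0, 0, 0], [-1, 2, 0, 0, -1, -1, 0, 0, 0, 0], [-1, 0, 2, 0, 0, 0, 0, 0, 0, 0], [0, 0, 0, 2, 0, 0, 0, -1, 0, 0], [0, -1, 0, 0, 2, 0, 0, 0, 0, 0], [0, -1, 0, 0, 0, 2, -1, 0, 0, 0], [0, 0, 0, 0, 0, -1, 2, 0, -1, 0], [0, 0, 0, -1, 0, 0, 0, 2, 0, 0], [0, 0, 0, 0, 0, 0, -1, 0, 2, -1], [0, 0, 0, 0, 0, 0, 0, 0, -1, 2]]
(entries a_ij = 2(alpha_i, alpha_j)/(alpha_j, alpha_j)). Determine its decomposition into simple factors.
The diagram associated to this matrix has two connected components: the simple roots {alpha_4, alpha_8} form a chain of 2 nodes with single edges (A_2), and {alpha_1, alpha_2, alpha_3, alpha_5, alpha_6, alpha_7, alpha_9, alpha_10} form a chain of 7 nodes with one extra node attached to the third node from one end (E_8). A semisimple Lie algebra decomposes uniquely as the direct sum of simple ideals, one per connected component of its Dynkin diagram, so g ≅ A_2 ⊕ E_8 (dimension 8 + 248 = 256).

A_2 + E_8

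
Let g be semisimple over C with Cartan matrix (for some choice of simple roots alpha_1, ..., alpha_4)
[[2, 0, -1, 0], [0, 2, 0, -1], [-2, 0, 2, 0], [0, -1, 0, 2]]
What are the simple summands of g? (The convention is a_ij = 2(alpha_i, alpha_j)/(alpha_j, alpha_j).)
The diagram associated to this matrix has two connected components: the simple roots {alpha_2, alpha_4} form a chain of 2 nodes with single edges (A_2), and {alpha_1, alpha_3} form a chain of 2 nodes with a double edge at one end; the terminal node there is the unique short simple root (B_2). A semisimple Lie algebra decomposes uniquely as the direct sum of simple ideals, one per connected component of its Dynkin diagram, so g ≅ A_2 ⊕ B_2 (dimension 8 + 10 = 18).

type A_2 ⊕ type B_2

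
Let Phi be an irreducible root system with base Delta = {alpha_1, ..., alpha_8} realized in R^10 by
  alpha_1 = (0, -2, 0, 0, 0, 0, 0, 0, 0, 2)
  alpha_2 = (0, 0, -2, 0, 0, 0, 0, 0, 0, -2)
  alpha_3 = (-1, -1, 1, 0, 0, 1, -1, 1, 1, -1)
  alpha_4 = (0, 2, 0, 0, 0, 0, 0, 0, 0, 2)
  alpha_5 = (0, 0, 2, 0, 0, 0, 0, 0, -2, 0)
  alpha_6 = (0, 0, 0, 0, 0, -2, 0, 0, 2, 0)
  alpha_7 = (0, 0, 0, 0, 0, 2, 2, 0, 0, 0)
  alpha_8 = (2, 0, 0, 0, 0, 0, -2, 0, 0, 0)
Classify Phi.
Compute the Cartan integers a_ij = 2(alpha_i, alpha_j)/(alpha_j, alpha_j); the resulting 8x8 Cartan matrix is
[[2, -1, 0, 0, 0, 0, 0, 0], [-1, 2, 0, -1, -1, 0, 0, 0], [0, 0, 2, -1, 0, 0, 0, 0], [0, -1, -1, 2, 0, 0, 0, 0], [0, -1, 0, 0, 2, -1, 0, 0], [0, 0, 0, 0, -1, 2, -1, 0], [0, 0, 0, 0, 0, -1, 2, -1], [0, 0, 0, 0, 0, 0, -1, 2]].
All simple roots have the same length, so the diagram is simply laced. The associated Dynkin diagram is a chain of 7 nodes with one extra node attached to the third node from one end (E_8), so the type is E_8.

E_8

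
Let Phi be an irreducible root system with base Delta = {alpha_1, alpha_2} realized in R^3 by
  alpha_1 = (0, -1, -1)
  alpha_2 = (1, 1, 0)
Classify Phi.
Compute the Cartan integers a_ij = 2(alpha_i, alpha_j)/(alpha_j, alpha_j); the resulting 2x2 Cartan matrix is
[[2, -1], [-1, 2]].
All simple roots have the same length, so the diagram is simply laced. The associated Dynkin diagram is a chain of 2 nodes with single edges (A_2), so the type is A_2 (the algebra sl(3)).

A2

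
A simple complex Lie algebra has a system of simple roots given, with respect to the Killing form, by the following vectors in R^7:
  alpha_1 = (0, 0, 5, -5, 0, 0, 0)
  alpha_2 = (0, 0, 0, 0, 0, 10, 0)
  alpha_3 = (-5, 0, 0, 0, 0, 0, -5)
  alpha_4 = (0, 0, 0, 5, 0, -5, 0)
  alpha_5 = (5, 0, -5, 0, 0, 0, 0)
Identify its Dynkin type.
Compute the Cartan integers a_ij = 2(alpha_i, alpha_j)/(alpha_j, alpha_j); the resulting 5x5 Cartan matrix is
[[2, 0, 0, -1, -1], [0, 2, 0, -2, 0], [0, 0, 2, 0, -1], [-1, -1, 0, 2, 0], [-1, 0, -1, 0, 2]].
The roots have two lengths (squared-length ratio 2:1); the short ones are alpha_{1,3,4,5}. The associated Dynkin diagram is a chain of 5 nodes with a double edge at one end; the terminal node there is the unique long simple root (C_5), so the type is C_5 (the algebra sp(10)).

C_5 (sp(10))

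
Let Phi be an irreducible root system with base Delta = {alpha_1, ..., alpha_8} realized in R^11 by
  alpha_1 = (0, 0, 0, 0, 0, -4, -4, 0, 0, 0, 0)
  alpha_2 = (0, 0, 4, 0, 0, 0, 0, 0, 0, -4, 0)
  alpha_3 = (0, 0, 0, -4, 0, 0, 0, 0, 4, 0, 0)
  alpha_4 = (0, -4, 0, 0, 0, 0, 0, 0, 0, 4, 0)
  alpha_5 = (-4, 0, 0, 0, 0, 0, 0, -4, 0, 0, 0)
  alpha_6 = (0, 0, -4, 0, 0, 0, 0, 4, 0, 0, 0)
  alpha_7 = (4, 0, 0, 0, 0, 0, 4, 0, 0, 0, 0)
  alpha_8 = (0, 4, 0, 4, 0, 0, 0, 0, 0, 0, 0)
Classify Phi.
type A_8

Compute the Cartan integers a_ij = 2(alpha_i, alpha_j)/(alpha_j, alpha_j); the resulting 8x8 Cartan matrix is
[[2, 0, 0, 0, 0, 0, -1, 0], [0, 2, 0, -1, 0, -1, 0, 0], [0, 0, 2, 0, 0, 0, 0, -1], [0, -1, 0, 2, 0, 0, 0, -1], [0, 0, 0, 0, 2, -1, -1, 0], [0, -1, 0, 0, -1, 2, 0, 0], [-1, 0, 0, 0, -1, 0, 2, 0], [0, 0, -1, -1, 0, 0, 0, 2]].
All simple roots have the same length, so the diagram is simply laced. The associated Dynkin diagram is a chain of 8 nodes with single edges (A_8), so the type is A_8 (the algebra sl(9)).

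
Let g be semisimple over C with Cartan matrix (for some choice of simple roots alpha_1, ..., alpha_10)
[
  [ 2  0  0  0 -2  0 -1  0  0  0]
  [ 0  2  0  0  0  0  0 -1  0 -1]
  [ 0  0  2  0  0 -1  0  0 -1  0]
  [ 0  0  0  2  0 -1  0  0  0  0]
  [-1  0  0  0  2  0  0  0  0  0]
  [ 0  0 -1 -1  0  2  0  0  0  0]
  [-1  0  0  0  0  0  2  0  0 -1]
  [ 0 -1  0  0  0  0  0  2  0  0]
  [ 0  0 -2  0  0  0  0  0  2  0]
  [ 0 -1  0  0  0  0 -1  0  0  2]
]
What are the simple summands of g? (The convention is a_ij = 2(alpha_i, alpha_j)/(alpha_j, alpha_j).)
The diagram associated to this matrix has two connected components: the simple roots {alpha_1, alpha_2, alpha_5, alpha_7, alpha_8, alpha_10} form a chain of 6 nodes with a double edge at one end; the terminal node there is the unique short simple root (B_6), and {alpha_3, alpha_4, alpha_6, alpha_9} form a chain of 4 nodes with a double edge at one end; the terminal node there is the unique long simple root (C_4). A semisimple Lie algebra decomposes uniquely as the direct sum of simple ideals, one per connected component of its Dynkin diagram, so g ≅ B_6 ⊕ C_4 (dimension 78 + 36 = 114).

B_6 + C_4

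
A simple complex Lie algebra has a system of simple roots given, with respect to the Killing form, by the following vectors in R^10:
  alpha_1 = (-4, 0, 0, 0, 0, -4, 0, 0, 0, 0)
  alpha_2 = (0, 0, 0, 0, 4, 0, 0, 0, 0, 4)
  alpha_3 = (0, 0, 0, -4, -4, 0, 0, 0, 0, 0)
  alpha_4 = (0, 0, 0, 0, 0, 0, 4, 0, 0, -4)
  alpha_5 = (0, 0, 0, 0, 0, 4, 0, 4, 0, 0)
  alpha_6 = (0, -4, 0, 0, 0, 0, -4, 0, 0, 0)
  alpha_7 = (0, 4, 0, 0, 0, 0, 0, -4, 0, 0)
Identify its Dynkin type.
A7

Compute the Cartan integers a_ij = 2(alpha_i, alpha_j)/(alpha_j, alpha_j); the resulting 7x7 Cartan matrix is
[[2, 0, 0, 0, -1, 0, 0], [0, 2, -1, -1, 0, 0, 0], [0, -1, 2, 0, 0, 0, 0], [0, -1, 0, 2, 0, -1, 0], [-1, 0, 0, 0, 2, 0, -1], [0, 0, 0, -1, 0, 2, -1], [0, 0, 0, 0, -1, -1, 2]].
All simple roots have the same length, so the diagram is simply laced. The associated Dynkin diagram is a chain of 7 nodes with single edges (A_7), so the type is A_7 (the algebra sl(8)).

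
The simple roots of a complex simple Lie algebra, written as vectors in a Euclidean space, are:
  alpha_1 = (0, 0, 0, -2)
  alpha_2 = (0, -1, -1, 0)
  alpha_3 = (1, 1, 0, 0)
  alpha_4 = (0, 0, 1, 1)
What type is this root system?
Compute the Cartan integers a_ij = 2(alpha_i, alpha_j)/(alpha_j, alpha_j); the resulting 4x4 Cartan matrix is
[[2, 0, 0, -2], [0, 2, -1, -1], [0, -1, 2, 0], [-1, -1, 0, 2]].
The roots have two lengths (squared-length ratio 2:1); the short ones are alpha_{2,3,4}. The associated Dynkin diagram is a chain of 4 nodes with a double edge at one end; the terminal node there is the unique long simple root (C_4), so the type is C_4 (the algebra sp(8)).

type C_4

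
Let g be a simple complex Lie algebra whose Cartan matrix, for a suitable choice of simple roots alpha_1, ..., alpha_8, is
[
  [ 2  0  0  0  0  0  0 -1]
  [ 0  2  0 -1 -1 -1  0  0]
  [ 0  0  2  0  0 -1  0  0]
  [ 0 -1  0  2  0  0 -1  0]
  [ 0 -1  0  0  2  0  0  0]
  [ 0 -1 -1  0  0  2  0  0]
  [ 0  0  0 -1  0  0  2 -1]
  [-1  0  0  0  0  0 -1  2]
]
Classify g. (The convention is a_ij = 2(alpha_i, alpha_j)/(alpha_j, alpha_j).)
The matrix has rank 8 with 2's on the diagonal. Reading the off-diagonal entries as Dynkin edges (a single edge where a_ij = a_ji = -1; a double or triple edge where a_ij * a_ji = 2 or 3), the diagram is a chain of 7 nodes with one extra node attached to the third node from one end (E_8). One simple-root ordering that puts it in standard form is (alpha_3, alpha_5, alpha_6, alpha_2, alpha_4, alpha_7, alpha_8, alpha_1). So the algebra is type E_8.

E8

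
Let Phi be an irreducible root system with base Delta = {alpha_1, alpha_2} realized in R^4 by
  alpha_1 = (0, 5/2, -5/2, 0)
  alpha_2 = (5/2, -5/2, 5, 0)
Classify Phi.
G2

Compute the Cartan integers a_ij = 2(alpha_i, alpha_j)/(alpha_j, alpha_j); the resulting 2x2 Cartan matrix is
[[2, -1], [-3, 2]].
The roots have two lengths (squared-length ratio 3:1); the short ones are alpha_{1}. The associated Dynkin diagram is two nodes joined by a triple edge (G_2), so the type is G_2.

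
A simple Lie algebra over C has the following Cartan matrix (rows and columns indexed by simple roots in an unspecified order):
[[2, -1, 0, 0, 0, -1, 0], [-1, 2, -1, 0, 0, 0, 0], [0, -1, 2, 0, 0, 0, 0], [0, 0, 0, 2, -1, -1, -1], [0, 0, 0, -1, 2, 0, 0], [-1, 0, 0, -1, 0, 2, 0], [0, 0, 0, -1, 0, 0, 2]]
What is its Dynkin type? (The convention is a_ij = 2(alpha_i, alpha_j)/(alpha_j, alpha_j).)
The matrix has rank 7 with 2's on the diagonal. Reading the off-diagonal entries as Dynkin edges (a single edge where a_ij = a_ji = -1; a double or triple edge where a_ij * a_ji = 2 or 3), the diagram is a chain of 5 nodes with a fork of two nodes at one end (D_7). One simple-root ordering that puts it in standard form is (alpha_3, alpha_2, alpha_1, alpha_6, alpha_4, alpha_5, alpha_7). So the algebra is type D_7, i.e. so(14).

D7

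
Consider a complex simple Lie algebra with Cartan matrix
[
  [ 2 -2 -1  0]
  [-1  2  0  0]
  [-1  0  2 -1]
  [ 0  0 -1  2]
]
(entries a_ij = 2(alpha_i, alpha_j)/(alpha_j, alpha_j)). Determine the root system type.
The matrix has rank 4 with 2's on the diagonal. Reading the off-diagonal entries as Dynkin edges (a single edge where a_ij = a_ji = -1; a double or triple edge where a_ij * a_ji = 2 or 3), the diagram is a chain of 4 nodes with a double edge at one end; the terminal node there is the unique short simple root (B_4). One simple-root ordering that puts it in standard form is (alpha_4, alpha_3, alpha_1, alpha_2). So the algebra is type B_4, i.e. so(9).

B_4 (so(9))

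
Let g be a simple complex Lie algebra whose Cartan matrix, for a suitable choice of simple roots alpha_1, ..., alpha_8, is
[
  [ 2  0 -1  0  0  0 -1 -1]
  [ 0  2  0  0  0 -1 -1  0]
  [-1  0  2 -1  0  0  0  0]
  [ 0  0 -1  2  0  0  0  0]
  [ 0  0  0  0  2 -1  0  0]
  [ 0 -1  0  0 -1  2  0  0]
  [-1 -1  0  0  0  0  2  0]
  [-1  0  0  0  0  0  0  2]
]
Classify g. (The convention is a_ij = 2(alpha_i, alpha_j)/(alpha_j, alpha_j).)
type E_8

The matrix has rank 8 with 2's on the diagonal. Reading the off-diagonal entries as Dynkin edges (a single edge where a_ij = a_ji = -1; a double or triple edge where a_ij * a_ji = 2 or 3), the diagram is a chain of 7 nodes with one extra node attached to the third node from one end (E_8). One simple-root ordering that puts it in standard form is (alpha_4, alpha_8, alpha_3, alpha_1, alpha_7, alpha_2, alpha_6, alpha_5). So the algebra is type E_8.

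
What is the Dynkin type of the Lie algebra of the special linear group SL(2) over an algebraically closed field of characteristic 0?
A1

This is sl(2), which has dimension 2^2 - 1 = 3 and rank 2 - 1 = 1 (a Cartan subalgebra is the diagonal traceless matrices). In the classification of classical Lie algebras, the special linear algebra sl(n+1) has type A_n; here n = 1, so the Dynkin diagram is a chain of 1 nodes with single edges (A_1). Hence the type is A_1.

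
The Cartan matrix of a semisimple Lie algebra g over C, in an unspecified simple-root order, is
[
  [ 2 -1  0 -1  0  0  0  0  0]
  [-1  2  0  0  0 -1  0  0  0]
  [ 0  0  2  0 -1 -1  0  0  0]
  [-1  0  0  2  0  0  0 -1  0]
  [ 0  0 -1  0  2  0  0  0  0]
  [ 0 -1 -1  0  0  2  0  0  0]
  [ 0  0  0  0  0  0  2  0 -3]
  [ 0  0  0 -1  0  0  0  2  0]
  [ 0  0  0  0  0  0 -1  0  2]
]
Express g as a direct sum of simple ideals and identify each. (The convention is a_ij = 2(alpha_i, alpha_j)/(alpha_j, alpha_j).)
The diagram associated to this matrix has two connected components: the simple roots {alpha_1, alpha_2, alpha_3, alpha_4, alpha_5, alpha_6, alpha_8} form a chain of 7 nodes with single edges (A_7), and {alpha_7, alpha_9} form two nodes joined by a triple edge (G_2). A semisimple Lie algebra decomposes uniquely as the direct sum of simple ideals, one per connected component of its Dynkin diagram, so g ≅ A_7 ⊕ G_2 (dimension 63 + 14 = 77).

A_7 + G_2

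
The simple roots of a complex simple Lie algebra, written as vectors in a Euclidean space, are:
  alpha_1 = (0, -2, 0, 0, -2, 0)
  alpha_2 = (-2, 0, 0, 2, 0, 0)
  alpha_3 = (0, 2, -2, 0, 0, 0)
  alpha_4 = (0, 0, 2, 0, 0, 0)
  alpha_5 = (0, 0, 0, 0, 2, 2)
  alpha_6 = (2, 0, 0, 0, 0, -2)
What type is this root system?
Compute the Cartan integers a_ij = 2(alpha_i, alpha_j)/(alpha_j, alpha_j); the resulting 6x6 Cartan matrix is
[[2, 0, -1, 0, -1, 0], [0, 2, 0, 0, 0, -1], [-1, 0, 2, -2, 0, 0], [0, 0, -1, 2, 0, 0], [-1, 0, 0, 0, 2, -1], [0, -1, 0, 0, -1, 2]].
The roots have two lengths (squared-length ratio 2:1); the short ones are alpha_{4}. The associated Dynkin diagram is a chain of 6 nodes with a double edge at one end; the terminal node there is the unique short simple root (B_6), so the type is B_6 (the algebra so(13)).

B_6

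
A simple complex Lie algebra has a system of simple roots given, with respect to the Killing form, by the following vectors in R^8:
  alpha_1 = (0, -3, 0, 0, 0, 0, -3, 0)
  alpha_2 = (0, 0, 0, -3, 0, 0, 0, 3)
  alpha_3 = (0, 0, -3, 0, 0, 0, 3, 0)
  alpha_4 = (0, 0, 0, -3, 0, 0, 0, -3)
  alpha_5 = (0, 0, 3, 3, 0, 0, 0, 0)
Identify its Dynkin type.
D5

Compute the Cartan integers a_ij = 2(alpha_i, alpha_j)/(alpha_j, alpha_j); the resulting 5x5 Cartan matrix is
[[2, 0, -1, 0, 0], [0, 2, 0, 0, -1], [-1, 0, 2, 0, -1], [0, 0, 0, 2, -1], [0, -1, -1, -1, 2]].
All simple roots have the same length, so the diagram is simply laced. The associated Dynkin diagram is a chain of 3 nodes with a fork of two nodes at one end (D_5), so the type is D_5 (the algebra so(10)).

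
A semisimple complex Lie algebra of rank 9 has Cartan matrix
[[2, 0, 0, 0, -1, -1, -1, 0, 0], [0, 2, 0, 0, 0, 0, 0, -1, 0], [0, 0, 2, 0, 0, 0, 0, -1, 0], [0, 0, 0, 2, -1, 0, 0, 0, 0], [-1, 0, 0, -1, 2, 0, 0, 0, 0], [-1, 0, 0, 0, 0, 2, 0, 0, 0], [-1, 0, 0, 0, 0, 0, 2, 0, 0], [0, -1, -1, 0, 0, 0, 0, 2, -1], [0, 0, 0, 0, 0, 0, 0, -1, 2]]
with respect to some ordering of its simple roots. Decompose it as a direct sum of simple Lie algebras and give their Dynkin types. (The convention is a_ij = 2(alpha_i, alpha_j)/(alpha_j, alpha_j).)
The diagram associated to this matrix has two connected components: the simple roots {alpha_2, alpha_3, alpha_8, alpha_9} form a chain of 2 nodes with a fork of two nodes at one end (D_4), and {alpha_1, alpha_4, alpha_5, alpha_6, alpha_7} form a chain of 3 nodes with a fork of two nodes at one end (D_5). A semisimple Lie algebra decomposes uniquely as the direct sum of simple ideals, one per connected component of its Dynkin diagram, so g ≅ D_4 ⊕ D_5 (dimension 28 + 45 = 73).

D_4 (so(8)) + D_5 (so(10))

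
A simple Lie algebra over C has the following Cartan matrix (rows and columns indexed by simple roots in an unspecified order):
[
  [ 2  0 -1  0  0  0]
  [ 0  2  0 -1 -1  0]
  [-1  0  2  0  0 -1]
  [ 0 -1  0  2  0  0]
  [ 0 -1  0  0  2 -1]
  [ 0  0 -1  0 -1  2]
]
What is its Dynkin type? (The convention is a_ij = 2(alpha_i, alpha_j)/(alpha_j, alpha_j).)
The matrix has rank 6 with 2's on the diagonal. Reading the off-diagonal entries as Dynkin edges (a single edge where a_ij = a_ji = -1; a double or triple edge where a_ij * a_ji = 2 or 3), the diagram is a chain of 6 nodes with single edges (A_6). One simple-root ordering that puts it in standard form is (alpha_1, alpha_3, alpha_6, alpha_5, alpha_2, alpha_4). So the algebra is type A_6, i.e. sl(7).

A6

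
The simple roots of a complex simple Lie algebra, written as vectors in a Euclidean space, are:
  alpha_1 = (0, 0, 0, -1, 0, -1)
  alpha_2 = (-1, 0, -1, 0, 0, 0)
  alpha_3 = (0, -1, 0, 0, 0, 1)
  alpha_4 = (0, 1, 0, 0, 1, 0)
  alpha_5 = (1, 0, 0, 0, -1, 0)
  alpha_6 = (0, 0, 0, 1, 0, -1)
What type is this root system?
Compute the Cartan integers a_ij = 2(alpha_i, alpha_j)/(alpha_j, alpha_j); the resulting 6x6 Cartan matrix is
[[2, 0, -1, 0, 0, 0], [0, 2, 0, 0, -1, 0], [-1, 0, 2, -1, 0, -1], [0, 0, -1, 2, -1, 0], [0, -1, 0, -1, 2, 0], [0, 0, -1, 0, 0, 2]].
All simple roots have the same length, so the diagram is simply laced. The associated Dynkin diagram is a chain of 4 nodes with a fork of two nodes at one end (D_6), so the type is D_6 (the algebra so(12)).

D_6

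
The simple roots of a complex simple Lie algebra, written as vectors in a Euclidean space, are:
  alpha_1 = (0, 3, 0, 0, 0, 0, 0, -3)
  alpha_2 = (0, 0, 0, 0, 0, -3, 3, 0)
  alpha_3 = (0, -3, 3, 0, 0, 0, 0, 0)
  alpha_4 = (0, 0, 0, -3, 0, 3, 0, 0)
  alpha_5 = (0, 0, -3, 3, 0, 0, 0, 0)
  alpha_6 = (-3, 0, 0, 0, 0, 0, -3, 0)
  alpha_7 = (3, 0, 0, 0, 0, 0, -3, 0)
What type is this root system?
type D_7

Compute the Cartan integers a_ij = 2(alpha_i, alpha_j)/(alpha_j, alpha_j); the resulting 7x7 Cartan matrix is
[[2, 0, -1, 0, 0, 0, 0], [0, 2, 0, -1, 0, -1, -1], [-1, 0, 2, 0, -1, 0, 0], [0, -1, 0, 2, -1, 0, 0], [0, 0, -1, -1, 2, 0, 0], [0, -1, 0, 0, 0, 2, 0], [0, -1, 0, 0, 0, 0, 2]].
All simple roots have the same length, so the diagram is simply laced. The associated Dynkin diagram is a chain of 5 nodes with a fork of two nodes at one end (D_7), so the type is D_7 (the algebra so(14)).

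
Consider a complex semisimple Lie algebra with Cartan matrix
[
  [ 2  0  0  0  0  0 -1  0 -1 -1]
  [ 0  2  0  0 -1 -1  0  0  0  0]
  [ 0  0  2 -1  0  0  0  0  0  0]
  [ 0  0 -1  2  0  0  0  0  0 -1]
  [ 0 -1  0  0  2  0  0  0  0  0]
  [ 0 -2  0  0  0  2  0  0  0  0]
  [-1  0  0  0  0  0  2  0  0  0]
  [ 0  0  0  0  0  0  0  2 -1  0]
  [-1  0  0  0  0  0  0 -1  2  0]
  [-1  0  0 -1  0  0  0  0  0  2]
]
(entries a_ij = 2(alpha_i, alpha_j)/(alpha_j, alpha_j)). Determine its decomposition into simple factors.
The diagram associated to this matrix has two connected components: the simple roots {alpha_2, alpha_5, alpha_6} form a chain of 3 nodes with a double edge at one end; the terminal node there is the unique long simple root (C_3), and {alpha_1, alpha_3, alpha_4, alpha_7, alpha_8, alpha_9, alpha_10} form a chain of 6 nodes with one extra node attached to the third node from one end (E_7). A semisimple Lie algebra decomposes uniquely as the direct sum of simple ideals, one per connected component of its Dynkin diagram, so g ≅ C_3 ⊕ E_7 (dimension 21 + 133 = 154).

C_3 + E_7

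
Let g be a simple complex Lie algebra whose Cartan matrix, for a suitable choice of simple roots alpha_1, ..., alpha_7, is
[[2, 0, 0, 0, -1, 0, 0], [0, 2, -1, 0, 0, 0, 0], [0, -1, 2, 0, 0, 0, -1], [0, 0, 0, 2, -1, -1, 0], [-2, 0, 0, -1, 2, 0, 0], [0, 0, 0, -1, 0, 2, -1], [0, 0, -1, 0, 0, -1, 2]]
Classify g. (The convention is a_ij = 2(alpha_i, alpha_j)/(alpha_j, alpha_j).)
type B_7

The matrix has rank 7 with 2's on the diagonal. Reading the off-diagonal entries as Dynkin edges (a single edge where a_ij = a_ji = -1; a double or triple edge where a_ij * a_ji = 2 or 3), the diagram is a chain of 7 nodes with a double edge at one end; the terminal node there is the unique short simple root (B_7). One simple-root ordering that puts it in standard form is (alpha_2, alpha_3, alpha_7, alpha_6, alpha_4, alpha_5, alpha_1). So the algebra is type B_7, i.e. so(15).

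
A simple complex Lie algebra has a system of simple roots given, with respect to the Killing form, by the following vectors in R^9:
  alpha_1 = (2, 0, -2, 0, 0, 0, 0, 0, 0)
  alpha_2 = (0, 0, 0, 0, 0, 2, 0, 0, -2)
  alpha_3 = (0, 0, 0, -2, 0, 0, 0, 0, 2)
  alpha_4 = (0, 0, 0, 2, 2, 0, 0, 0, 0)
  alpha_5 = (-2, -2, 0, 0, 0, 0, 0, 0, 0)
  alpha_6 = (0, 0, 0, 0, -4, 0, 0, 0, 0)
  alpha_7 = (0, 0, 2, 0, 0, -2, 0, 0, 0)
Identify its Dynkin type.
Compute the Cartan integers a_ij = 2(alpha_i, alpha_j)/(alpha_j, alpha_j); the resulting 7x7 Cartan matrix is
[[2, 0, 0, 0, -1, 0, -1], [0, 2, -1, 0, 0, 0, -1], [0, -1, 2, -1, 0, 0, 0], [0, 0, -1, 2, 0, -1, 0], [-1, 0, 0, 0, 2, 0, 0], [0, 0, 0, -2, 0, 2, 0], [-1, -1, 0, 0, 0, 0, 2]].
The roots have two lengths (squared-length ratio 2:1); the short ones are alpha_{1,2,3,4,5,7}. The associated Dynkin diagram is a chain of 7 nodes with a double edge at one end; the terminal node there is the unique long simple root (C_7), so the type is C_7 (the algebra sp(14)).

C7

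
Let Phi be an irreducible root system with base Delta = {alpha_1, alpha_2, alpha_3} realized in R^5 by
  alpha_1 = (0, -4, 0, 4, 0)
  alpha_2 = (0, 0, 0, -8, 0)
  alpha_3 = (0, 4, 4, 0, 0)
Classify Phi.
C3

Compute the Cartan integers a_ij = 2(alpha_i, alpha_j)/(alpha_j, alpha_j); the resulting 3x3 Cartan matrix is
[[2, -1, -1], [-2, 2, 0], [-1, 0, 2]].
The roots have two lengths (squared-length ratio 2:1); the short ones are alpha_{1,3}. The associated Dynkin diagram is a chain of 3 nodes with a double edge at one end; the terminal node there is the unique long simple root (C_3), so the type is C_3 (the algebra sp(6)).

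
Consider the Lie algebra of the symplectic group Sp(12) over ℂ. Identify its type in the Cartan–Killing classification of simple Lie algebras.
This is sp(12), which has dimension 12(12+1)/2 = 78 and rank 12/2 = 6. In the classification of classical Lie algebras, the symplectic algebra sp(2n) has type C_n; here n = 6, so the Dynkin diagram is a chain of 6 nodes with a double edge at one end; the terminal node there is the unique long simple root (C_6). Hence the type is C_6.

C6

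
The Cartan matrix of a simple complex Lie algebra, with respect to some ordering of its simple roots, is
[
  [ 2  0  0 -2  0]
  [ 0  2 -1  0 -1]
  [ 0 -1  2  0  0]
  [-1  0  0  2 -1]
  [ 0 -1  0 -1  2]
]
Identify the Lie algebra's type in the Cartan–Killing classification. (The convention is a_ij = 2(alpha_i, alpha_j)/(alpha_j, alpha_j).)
type C_5

The matrix has rank 5 with 2's on the diagonal. Reading the off-diagonal entries as Dynkin edges (a single edge where a_ij = a_ji = -1; a double or triple edge where a_ij * a_ji = 2 or 3), the diagram is a chain of 5 nodes with a double edge at one end; the terminal node there is the unique long simple root (C_5). One simple-root ordering that puts it in standard form is (alpha_3, alpha_2, alpha_5, alpha_4, alpha_1). So the algebra is type C_5, i.e. sp(10).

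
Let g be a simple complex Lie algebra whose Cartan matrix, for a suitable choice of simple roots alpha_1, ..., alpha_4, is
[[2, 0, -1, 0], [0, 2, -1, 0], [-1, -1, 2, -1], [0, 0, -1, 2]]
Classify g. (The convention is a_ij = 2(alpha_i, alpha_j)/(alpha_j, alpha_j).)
The matrix has rank 4 with 2's on the diagonal. Reading the off-diagonal entries as Dynkin edges (a single edge where a_ij = a_ji = -1; a double or triple edge where a_ij * a_ji = 2 or 3), the diagram is a chain of 2 nodes with a fork of two nodes at one end (D_4). One simple-root ordering that puts it in standard form is (alpha_1, alpha_3, alpha_4, alpha_2). So the algebra is type D_4, i.e. so(8).

D_4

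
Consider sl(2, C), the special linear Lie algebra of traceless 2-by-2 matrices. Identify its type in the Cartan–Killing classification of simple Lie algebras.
This is sl(2), which has dimension 2^2 - 1 = 3 and rank 2 - 1 = 1 (a Cartan subalgebra is the diagonal traceless matrices). In the classification of classical Lie algebras, the special linear algebra sl(n+1) has type A_n; here n = 1, so the Dynkin diagram is a chain of 1 nodes with single edges (A_1). Hence the type is A_1.

type A_1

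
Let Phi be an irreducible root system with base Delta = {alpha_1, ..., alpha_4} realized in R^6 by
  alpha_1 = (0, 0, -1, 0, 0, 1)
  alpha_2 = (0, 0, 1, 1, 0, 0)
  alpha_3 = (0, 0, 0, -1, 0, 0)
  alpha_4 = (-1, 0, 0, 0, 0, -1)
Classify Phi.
type B_4

Compute the Cartan integers a_ij = 2(alpha_i, alpha_j)/(alpha_j, alpha_j); the resulting 4x4 Cartan matrix is
[[2, -1, 0, -1], [-1, 2, -2, 0], [0, -1, 2, 0], [-1, 0, 0, 2]].
The roots have two lengths (squared-length ratio 2:1); the short ones are alpha_{3}. The associated Dynkin diagram is a chain of 4 nodes with a double edge at one end; the terminal node there is the unique short simple root (B_4), so the type is B_4 (the algebra so(9)).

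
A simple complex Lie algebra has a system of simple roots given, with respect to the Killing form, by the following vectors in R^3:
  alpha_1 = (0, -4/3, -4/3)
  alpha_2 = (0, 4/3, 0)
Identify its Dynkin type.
Compute the Cartan integers a_ij = 2(alpha_i, alpha_j)/(alpha_j, alpha_j); the resulting 2x2 Cartan matrix is
[[2, -2], [-1, 2]].
The roots have two lengths (squared-length ratio 2:1); the short ones are alpha_{2}. The associated Dynkin diagram is a chain of 2 nodes with a double edge at one end; the terminal node there is the unique short simple root (B_2), so the type is B_2 (the algebra so(5)).

type B_2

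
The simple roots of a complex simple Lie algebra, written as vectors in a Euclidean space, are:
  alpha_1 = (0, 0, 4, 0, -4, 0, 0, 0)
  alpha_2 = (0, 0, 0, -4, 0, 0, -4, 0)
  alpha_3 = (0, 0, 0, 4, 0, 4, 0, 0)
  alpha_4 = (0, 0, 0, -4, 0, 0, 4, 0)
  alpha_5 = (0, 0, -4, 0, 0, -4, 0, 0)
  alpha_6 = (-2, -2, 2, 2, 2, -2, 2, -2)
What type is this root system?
E_6

Compute the Cartan integers a_ij = 2(alpha_i, alpha_j)/(alpha_j, alpha_j); the resulting 6x6 Cartan matrix is
[[2, 0, 0, 0, -1, 0], [0, 2, -1, 0, 0, -1], [0, -1, 2, -1, -1, 0], [0, 0, -1, 2, 0, 0], [-1, 0, -1, 0, 2, 0], [0, -1, 0, 0, 0, 2]].
All simple roots have the same length, so the diagram is simply laced. The associated Dynkin diagram is a chain of 5 nodes with one extra node attached to the third node from one end (E_6), so the type is E_6.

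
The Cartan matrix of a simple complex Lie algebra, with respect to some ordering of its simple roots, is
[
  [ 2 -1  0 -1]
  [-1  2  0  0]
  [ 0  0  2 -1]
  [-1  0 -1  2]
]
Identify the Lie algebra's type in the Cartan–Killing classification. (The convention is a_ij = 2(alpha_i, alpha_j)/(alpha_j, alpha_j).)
The matrix has rank 4 with 2's on the diagonal. Reading the off-diagonal entries as Dynkin edges (a single edge where a_ij = a_ji = -1; a double or triple edge where a_ij * a_ji = 2 or 3), the diagram is a chain of 4 nodes with single edges (A_4). One simple-root ordering that puts it in standard form is (alpha_2, alpha_1, alpha_4, alpha_3). So the algebra is type A_4, i.e. sl(5).

A4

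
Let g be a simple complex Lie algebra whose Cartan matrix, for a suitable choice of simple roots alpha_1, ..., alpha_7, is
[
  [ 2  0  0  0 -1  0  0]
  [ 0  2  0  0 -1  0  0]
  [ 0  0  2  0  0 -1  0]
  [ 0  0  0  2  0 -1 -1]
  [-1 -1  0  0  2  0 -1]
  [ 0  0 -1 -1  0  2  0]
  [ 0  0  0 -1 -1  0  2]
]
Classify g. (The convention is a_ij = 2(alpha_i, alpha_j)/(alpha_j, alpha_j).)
The matrix has rank 7 with 2's on the diagonal. Reading the off-diagonal entries as Dynkin edges (a single edge where a_ij = a_ji = -1; a double or triple edge where a_ij * a_ji = 2 or 3), the diagram is a chain of 5 nodes with a fork of two nodes at one end (D_7). One simple-root ordering that puts it in standard form is (alpha_3, alpha_6, alpha_4, alpha_7, alpha_5, alpha_1, alpha_2). So the algebra is type D_7, i.e. so(14).

D_7 (so(14))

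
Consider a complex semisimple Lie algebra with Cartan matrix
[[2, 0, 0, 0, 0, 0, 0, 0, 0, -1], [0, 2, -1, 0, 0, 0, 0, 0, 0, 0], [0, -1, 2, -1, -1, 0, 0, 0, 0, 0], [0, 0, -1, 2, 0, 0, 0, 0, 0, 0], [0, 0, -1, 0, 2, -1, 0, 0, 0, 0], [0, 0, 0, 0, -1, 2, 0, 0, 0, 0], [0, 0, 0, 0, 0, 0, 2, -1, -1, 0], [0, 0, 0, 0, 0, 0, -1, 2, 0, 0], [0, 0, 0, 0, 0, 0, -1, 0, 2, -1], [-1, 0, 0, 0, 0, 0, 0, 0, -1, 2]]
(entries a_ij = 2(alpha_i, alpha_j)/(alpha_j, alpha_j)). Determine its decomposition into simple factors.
A_5 (sl(6)) + D_5 (so(10))

The diagram associated to this matrix has two connected components: the simple roots {alpha_1, alpha_7, alpha_8, alpha_9, alpha_10} form a chain of 5 nodes with single edges (A_5), and {alpha_2, alpha_3, alpha_4, alpha_5, alpha_6} form a chain of 3 nodes with a fork of two nodes at one end (D_5). A semisimple Lie algebra decomposes uniquely as the direct sum of simple ideals, one per connected component of its Dynkin diagram, so g ≅ A_5 ⊕ D_5 (dimension 35 + 45 = 80).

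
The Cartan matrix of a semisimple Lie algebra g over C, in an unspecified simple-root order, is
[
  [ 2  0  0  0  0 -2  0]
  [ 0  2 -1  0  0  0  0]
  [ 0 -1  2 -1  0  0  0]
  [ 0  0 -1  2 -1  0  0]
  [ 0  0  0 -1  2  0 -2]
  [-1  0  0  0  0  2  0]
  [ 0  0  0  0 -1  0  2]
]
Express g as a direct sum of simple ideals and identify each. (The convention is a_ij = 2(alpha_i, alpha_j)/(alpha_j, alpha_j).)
B2 ⊕ B5

The diagram associated to this matrix has two connected components: the simple roots {alpha_1, alpha_6} form a chain of 2 nodes with a double edge at one end; the terminal node there is the unique short simple root (B_2), and {alpha_2, alpha_3, alpha_4, alpha_5, alpha_7} form a chain of 5 nodes with a double edge at one end; the terminal node there is the unique short simple root (B_5). A semisimple Lie algebra decomposes uniquely as the direct sum of simple ideals, one per connected component of its Dynkin diagram, so g ≅ B_2 ⊕ B_5 (dimension 10 + 55 = 65).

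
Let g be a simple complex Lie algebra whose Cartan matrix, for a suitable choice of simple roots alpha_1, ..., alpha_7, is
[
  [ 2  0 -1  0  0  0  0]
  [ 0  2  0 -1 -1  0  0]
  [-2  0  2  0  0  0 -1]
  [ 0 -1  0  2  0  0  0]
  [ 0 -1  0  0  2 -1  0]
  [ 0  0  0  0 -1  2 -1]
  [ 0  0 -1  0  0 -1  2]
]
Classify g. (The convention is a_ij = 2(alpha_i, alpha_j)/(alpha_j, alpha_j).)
The matrix has rank 7 with 2's on the diagonal. Reading the off-diagonal entries as Dynkin edges (a single edge where a_ij = a_ji = -1; a double or triple edge where a_ij * a_ji = 2 or 3), the diagram is a chain of 7 nodes with a double edge at one end; the terminal node there is the unique short simple root (B_7). One simple-root ordering that puts it in standard form is (alpha_4, alpha_2, alpha_5, alpha_6, alpha_7, alpha_3, alpha_1). So the algebra is type B_7, i.e. so(15).

B_7 (so(15))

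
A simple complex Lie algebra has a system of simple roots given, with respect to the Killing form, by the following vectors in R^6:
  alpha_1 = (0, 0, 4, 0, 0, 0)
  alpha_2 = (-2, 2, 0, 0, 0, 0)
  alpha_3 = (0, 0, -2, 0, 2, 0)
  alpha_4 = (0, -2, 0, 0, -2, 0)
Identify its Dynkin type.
C4

Compute the Cartan integers a_ij = 2(alpha_i, alpha_j)/(alpha_j, alpha_j); the resulting 4x4 Cartan matrix is
[[2, 0, -2, 0], [0, 2, 0, -1], [-1, 0, 2, -1], [0, -1, -1, 2]].
The roots have two lengths (squared-length ratio 2:1); the short ones are alpha_{2,3,4}. The associated Dynkin diagram is a chain of 4 nodes with a double edge at one end; the terminal node there is the unique long simple root (C_4), so the type is C_4 (the algebra sp(8)).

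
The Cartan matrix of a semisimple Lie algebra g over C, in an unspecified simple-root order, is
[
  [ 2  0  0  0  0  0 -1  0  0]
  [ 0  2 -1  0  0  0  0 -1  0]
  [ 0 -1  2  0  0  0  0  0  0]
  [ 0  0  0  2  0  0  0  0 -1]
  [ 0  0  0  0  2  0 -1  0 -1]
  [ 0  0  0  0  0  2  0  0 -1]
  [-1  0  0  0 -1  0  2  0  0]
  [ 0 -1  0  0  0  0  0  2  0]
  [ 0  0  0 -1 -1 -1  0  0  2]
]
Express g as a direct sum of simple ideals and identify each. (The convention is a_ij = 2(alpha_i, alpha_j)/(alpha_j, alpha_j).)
A_3 + D_6

The diagram associated to this matrix has two connected components: the simple roots {alpha_2, alpha_3, alpha_8} form a chain of 3 nodes with single edges (A_3), and {alpha_1, alpha_4, alpha_5, alpha_6, alpha_7, alpha_9} form a chain of 4 nodes with a fork of two nodes at one end (D_6). A semisimple Lie algebra decomposes uniquely as the direct sum of simple ideals, one per connected component of its Dynkin diagram, so g ≅ A_3 ⊕ D_6 (dimension 15 + 66 = 81).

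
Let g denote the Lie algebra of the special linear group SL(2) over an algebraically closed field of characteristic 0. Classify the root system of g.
This is sl(2), which has dimension 2^2 - 1 = 3 and rank 2 - 1 = 1 (a Cartan subalgebra is the diagonal traceless matrices). In the classification of classical Lie algebras, the special linear algebra sl(n+1) has type A_n; here n = 1, so the Dynkin diagram is a chain of 1 nodes with single edges (A_1). Hence the type is A_1.

A_1 (sl(2))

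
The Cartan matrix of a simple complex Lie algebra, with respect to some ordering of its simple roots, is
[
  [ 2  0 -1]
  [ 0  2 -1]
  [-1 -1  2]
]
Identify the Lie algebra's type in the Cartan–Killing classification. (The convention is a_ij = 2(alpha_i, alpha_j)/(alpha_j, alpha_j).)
The matrix has rank 3 with 2's on the diagonal. Reading the off-diagonal entries as Dynkin edges (a single edge where a_ij = a_ji = -1; a double or triple edge where a_ij * a_ji = 2 or 3), the diagram is a chain of 3 nodes with single edges (A_3). One simple-root ordering that puts it in standard form is (alpha_1, alpha_3, alpha_2). So the algebra is type A_3, i.e. sl(4).

A_3 (sl(4))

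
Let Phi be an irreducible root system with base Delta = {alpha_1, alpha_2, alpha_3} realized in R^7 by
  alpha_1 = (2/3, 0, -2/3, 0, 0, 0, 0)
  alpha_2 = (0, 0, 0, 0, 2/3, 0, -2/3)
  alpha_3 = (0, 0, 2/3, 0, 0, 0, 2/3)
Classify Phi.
A_3

Compute the Cartan integers a_ij = 2(alpha_i, alpha_j)/(alpha_j, alpha_j); the resulting 3x3 Cartan matrix is
[[2, 0, -1], [0, 2, -1], [-1, -1, 2]].
All simple roots have the same length, so the diagram is simply laced. The associated Dynkin diagram is a chain of 3 nodes with single edges (A_3), so the type is A_3 (the algebra sl(4)).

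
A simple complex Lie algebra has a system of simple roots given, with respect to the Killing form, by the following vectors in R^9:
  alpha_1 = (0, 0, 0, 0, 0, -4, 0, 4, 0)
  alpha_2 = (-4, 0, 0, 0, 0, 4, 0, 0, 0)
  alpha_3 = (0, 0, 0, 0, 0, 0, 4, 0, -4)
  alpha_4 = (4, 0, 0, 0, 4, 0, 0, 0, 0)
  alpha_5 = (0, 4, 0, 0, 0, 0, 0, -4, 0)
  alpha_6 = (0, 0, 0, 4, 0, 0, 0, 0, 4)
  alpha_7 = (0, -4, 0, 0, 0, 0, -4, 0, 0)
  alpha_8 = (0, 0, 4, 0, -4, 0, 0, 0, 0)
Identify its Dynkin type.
A_8

Compute the Cartan integers a_ij = 2(alpha_i, alpha_j)/(alpha_j, alpha_j); the resulting 8x8 Cartan matrix is
[[2, -1, 0, 0, -1, 0, 0, 0], [-1, 2, 0, -1, 0, 0, 0, 0], [0, 0, 2, 0, 0, -1, -1, 0], [0, -1, 0, 2, 0, 0, 0, -1], [-1, 0, 0, 0, 2, 0, -1, 0], [0, 0, -1, 0, 0, 2, 0, 0], [0, 0, -1, 0, -1, 0, 2, 0], [0, 0, 0, -1, 0, 0, 0, 2]].
All simple roots have the same length, so the diagram is simply laced. The associated Dynkin diagram is a chain of 8 nodes with single edges (A_8), so the type is A_8 (the algebra sl(9)).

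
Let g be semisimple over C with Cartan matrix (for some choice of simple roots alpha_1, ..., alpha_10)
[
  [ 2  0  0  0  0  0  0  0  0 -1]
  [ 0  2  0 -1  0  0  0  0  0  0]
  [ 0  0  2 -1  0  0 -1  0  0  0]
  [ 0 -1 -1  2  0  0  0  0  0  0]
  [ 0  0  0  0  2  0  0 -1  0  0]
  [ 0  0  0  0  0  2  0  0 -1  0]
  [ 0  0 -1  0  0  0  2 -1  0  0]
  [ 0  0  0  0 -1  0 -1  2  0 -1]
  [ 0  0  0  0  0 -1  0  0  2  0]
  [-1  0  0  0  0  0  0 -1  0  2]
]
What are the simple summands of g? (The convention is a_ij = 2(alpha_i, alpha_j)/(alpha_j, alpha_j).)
A_2 ⊕ E_8

The diagram associated to this matrix has two connected components: the simple roots {alpha_6, alpha_9} form a chain of 2 nodes with single edges (A_2), and {alpha_1, alpha_2, alpha_3, alpha_4, alpha_5, alpha_7, alpha_8, alpha_10} form a chain of 7 nodes with one extra node attached to the third node from one end (E_8). A semisimple Lie algebra decomposes uniquely as the direct sum of simple ideals, one per connected component of its Dynkin diagram, so g ≅ A_2 ⊕ E_8 (dimension 8 + 248 = 256).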